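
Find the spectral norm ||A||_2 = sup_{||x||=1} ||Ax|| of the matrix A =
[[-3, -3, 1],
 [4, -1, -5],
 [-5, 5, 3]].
||A||_2 ≈ 9.6484 (= sqrt(largest eigenvalue of A^T A))

||A||_2 = sigma_max(A) = sqrt(lambda_max(A^T A)). Form the symmetric matrix M = A^T A =
[[50, -20, -38],
 [-20, 35, 17],
 [-38, 17, 35]].
Its characteristic polynomial (trace, sum of principal 2x2 minors, determinant of M give the coefficients) is
  p(λ) = det(λ I - M) = λ^3 - 120λ^2 + 2592λ - 8100.
No integer candidate from the rational root theorem (±divisors of 8100) is a root, so the roots are irrational. The cubic discriminant is Δ = 14679808848 > 0, so there are three distinct real roots. p(3) = -1377 and p(4) = 412 have opposite signs, so a root lies in (3, 4); Newton's method refines it to λ ≈ 3.7585. p(23) = 203 and p(24) = -1188 have opposite signs, so a root lies in (23, 24); Newton's method refines it to λ ≈ 23.1505. p(93) = -567 and p(94) = 5812 have opposite signs, so a root lies in (93, 94); Newton's method refines it to λ ≈ 93.091. Check (Vieta): the three roots sum to 120, matching tr M = 120.
So the eigenvalues of A^T A are ≈ 3.7585, 23.1505, 93.091 (all ≥ 0, as they must be for A^T A). The largest is λ_max ≈ 93.091, hence ||A||_2 = sqrt(λ_max) ≈ 9.6484.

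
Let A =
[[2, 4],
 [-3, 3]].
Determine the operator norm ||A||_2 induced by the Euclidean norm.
||A||_2 = sqrt((38 + sqrt(148))/2) ≈ 5.0083 (= sqrt(largest eigenvalue of A^T A))

||A||_2 = sigma_max(A) = sqrt(lambda_max(A^T A)). Form the symmetric matrix M = A^T A =
[[13, -1],
 [-1, 25]].
Its characteristic polynomial (trace, determinant of M give the coefficients) is
  p(λ) = det(λ I - M) = λ^2 - 38λ + 324.
For λ^2 - 38λ + 324 the discriminant is 148. It is nonnegative but not a perfect square, so the roots are real and irrational: λ = (38 ± sqrt(148))/2 ≈ 25.0828, 12.9172.
So the eigenvalues of A^T A are ≈ 12.9172, 25.0828 (all ≥ 0, as they must be for A^T A). The largest is λ_max = (38 + sqrt(148))/2 ≈ 25.0828, hence ||A||_2 = sqrt(λ_max) = sqrt((38 + sqrt(148))/2) ≈ 5.0083.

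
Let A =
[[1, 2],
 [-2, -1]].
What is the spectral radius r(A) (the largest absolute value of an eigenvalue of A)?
r(A) = sqrt(3) ≈ 1.7321

The eigenvalues of A are the roots of its characteristic polynomial. With M = A (coefficients from the trace and determinant):
  p(λ) = det(λ I - M) = λ^2 + 3.
For λ^2 + 3 the discriminant is -12. It is negative, so the roots are the complex-conjugate pair λ = 0 ± (sqrt(12)/2) i ≈ 0 ± 1.7321i. For a conjugate pair the product of the roots equals the constant term, so |λ|^2 = 3 and |λ| = sqrt(3) ≈ 1.7321.
Thus the eigenvalues (to 4 decimals) are 0 ± 1.7321i (modulus 1.7321). The spectral radius is the largest modulus: r(A) = sqrt(3) ≈ 1.7321. (Cross-check: r(A) ≤ ||A||_2 ≈ 3; equality holds whenever A is normal, though it can also hold for some non-normal A.)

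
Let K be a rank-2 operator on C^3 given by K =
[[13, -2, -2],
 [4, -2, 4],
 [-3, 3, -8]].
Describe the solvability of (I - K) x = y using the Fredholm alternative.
(I - K) is invertible (det(I - K) = -126 ≠ 0), so for every y in C^3 the equation (I - K) x = y has a unique solution.

K has rank 2 and factors as K = U V^T = u1 v1^T + u2 v2^T with u1 = (2, 2, -3), v1 = (2, -1, 2), u2 = (3, 0, 1), v2 = (3, 0, -2) (multiplying out reproduces the displayed K). The nonzero eigenvalues of U V^T coincide with those of the 2 x 2 matrix G = V^T U = [[v1·u1, v1·u2], [v2·u1, v2·u2]] = [[-4, 8], [12, 7]], and by the Sylvester determinant identity det(I_3 - U V^T) = det(I_2 - V^T U) = det([[5, -8], [-12, -6]]) = (5)(-6) - (-8)(-12) = -126. (Direct check: I - K =
[[-12, 2, 2],
 [-4, 3, -4],
 [3, -3, 9]]
has determinant -126.) The finite-dimensional Fredholm alternative says: either (I - K) is invertible, or ker(I - K) ≠ {0} and then range(I - K) = ker((I - K)^*)^⊥, with dim ker(I - K) = dim ker((I - K)^*). Since det(I - K) ≠ 0, 1 is not an eigenvalue of K and ker(I - K) = {0}, so we are in the first case: for every y there is a unique x = (I - K)^(-1) y. (Explicitly, by the Woodbury identity, (I - U V^T)^(-1) = I + U (I_2 - G)^(-1) V^T.)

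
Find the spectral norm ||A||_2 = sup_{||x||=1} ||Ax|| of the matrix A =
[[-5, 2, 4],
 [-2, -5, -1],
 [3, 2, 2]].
||A||_2 ≈ 6.7979 (= sqrt(largest eigenvalue of A^T A))

||A||_2 = sigma_max(A) = sqrt(lambda_max(A^T A)). Form the symmetric matrix M = A^T A =
[[38, 6, -12],
 [6, 33, 17],
 [-12, 17, 21]].
Its characteristic polynomial (trace, sum of principal 2x2 minors, determinant of M give the coefficients) is
  p(λ) = det(λ I - M) = λ^3 - 92λ^2 + 2276λ - 7396.
No integer candidate from the rational root theorem (±divisors of 7396) is a root, so the roots are irrational. The cubic discriminant is Δ = 46997712 > 0, so there are three distinct real roots. p(3) = -1369 and p(4) = 300 have opposite signs, so a root lies in (3, 4); Newton's method refines it to λ ≈ 3.8129. p(41) = 189 and p(42) = -4 have opposite signs, so a root lies in (41, 42); Newton's method refines it to λ ≈ 41.9751. p(46) = -36 and p(47) = 171 have opposite signs, so a root lies in (46, 47); Newton's method refines it to λ ≈ 46.212. Check (Vieta): the three roots sum to 92, matching tr M = 92.
So the eigenvalues of A^T A are ≈ 3.8129, 41.9751, 46.212 (all ≥ 0, as they must be for A^T A). The largest is λ_max ≈ 46.212, hence ||A||_2 = sqrt(λ_max) ≈ 6.7979.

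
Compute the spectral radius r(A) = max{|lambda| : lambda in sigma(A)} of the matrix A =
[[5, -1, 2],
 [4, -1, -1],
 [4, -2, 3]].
r(A) ≈ 6.4339

The eigenvalues of A are the roots of its characteristic polynomial. With M = A (coefficients from the trace, the sum of principal 2x2 minors, and det A):
  p(λ) = det(λ I - M) = λ^3 - 7λ^2 + λ + 17.
No integer candidate from the rational root theorem (±divisors of 17) is a root, so the roots are irrational. The cubic discriminant is Δ = 13424 > 0, so there are three distinct real roots. p(-2) = -21 and p(-1) = 8 have opposite signs, so a root lies in (-2, -1); Newton's method refines it to λ ≈ -1.3669. p(1) = 12 and p(2) = -1 have opposite signs, so a root lies in (1, 2); Newton's method refines it to λ ≈ 1.933. p(6) = -13 and p(7) = 24 have opposite signs, so a root lies in (6, 7); Newton's method refines it to λ ≈ 6.4339. Check (Vieta): the three roots sum to 7, matching tr M = 7.
Thus the eigenvalues (to 4 decimals) are -1.3669 (modulus 1.3669); 1.933 (modulus 1.933); 6.4339 (modulus 6.4339). The spectral radius is the largest modulus: r(A) ≈ 6.4339. (Cross-check: r(A) ≤ ||A||_2 ≈ 8.3009; equality holds whenever A is normal, though it can also hold for some non-normal A.)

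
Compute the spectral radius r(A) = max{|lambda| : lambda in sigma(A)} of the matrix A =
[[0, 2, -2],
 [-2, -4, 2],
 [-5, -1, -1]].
r(A) = (3 + sqrt(33))/2 ≈ 4.3723

The eigenvalues of A are the roots of its characteristic polynomial. With M = A (coefficients from the trace, the sum of principal 2x2 minors, and det A):
  p(λ) = det(λ I - M) = λ^3 + 5λ^2 - 12.
By the rational root theorem any rational root is an integer divisor of 12. Testing λ = -2: p(-2) = -8 + 20 + 0 - 12 = 0, so λ = -2 is a root. Dividing out (λ + 2) leaves p(λ) = (λ + 2)(λ^2 + 3λ - 6). For λ^2 + 3λ - 6 the discriminant is 33. It is nonnegative but not a perfect square, so the roots are real and irrational: λ = (-3 ± sqrt(33))/2 ≈ 1.3723, -4.3723.
Thus the eigenvalues (to 4 decimals) are 1.3723 (modulus 1.3723); -4.3723 (modulus 4.3723); -2 (modulus 2). The spectral radius is the largest modulus: r(A) = (3 + sqrt(33))/2 ≈ 4.3723. (Cross-check: r(A) ≤ ||A||_2 ≈ 6.3079; equality holds whenever A is normal, though it can also hold for some non-normal A.)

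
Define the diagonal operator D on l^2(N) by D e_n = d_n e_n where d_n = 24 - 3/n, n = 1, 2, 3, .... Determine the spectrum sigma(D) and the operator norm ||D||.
sigma(D) = {24 - 3/n : n ≥ 1} ∪ {24}; ||D|| = 24

A bounded diagonal operator on l^2 with diagonal entries d_n has spectrum equal to the closure of {d_n : n ≥ 1}: every d_n is an eigenvalue (with eigenvector e_n), so {d_n} ⊂ sigma(D); the spectrum is closed, so its closure is too; and for lambda not in the closure, (D - lambda I) has bounded inverse (the diagonal entries 1/(d_n - lambda) are bounded). For our sequence d_n = 24 - 3/n, n = 1, 2, 3, ...:
  - {d_n} = {24 - 3/n : n ≥ 1}; the only limit point is 24
  - closure = {24 - 3/n : n ≥ 1} ∪ {24}
For the norm: a diagonal operator has ||D|| = sup_n |d_n|. Here d_n = 24 - 3/n increases monotonically from d_1 = 21 toward 24, with all terms in [21, 24); so sup_n |d_n| = 24 (the supremum is the limit, not attained). So ||D|| = 24.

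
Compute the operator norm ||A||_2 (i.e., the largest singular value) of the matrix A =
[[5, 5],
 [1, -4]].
||A||_2 = sqrt((67 + sqrt(1989))/2) ≈ 7.4699 (= sqrt(largest eigenvalue of A^T A))

||A||_2 = sigma_max(A) = sqrt(lambda_max(A^T A)). Form the symmetric matrix M = A^T A =
[[26, 21],
 [21, 41]].
Its characteristic polynomial (trace, determinant of M give the coefficients) is
  p(λ) = det(λ I - M) = λ^2 - 67λ + 625.
For λ^2 - 67λ + 625 the discriminant is 1989. It is nonnegative but not a perfect square, so the roots are real and irrational: λ = (67 ± sqrt(1989))/2 ≈ 55.7991, 11.2009.
So the eigenvalues of A^T A are ≈ 11.2009, 55.7991 (all ≥ 0, as they must be for A^T A). The largest is λ_max = (67 + sqrt(1989))/2 ≈ 55.7991, hence ||A||_2 = sqrt(λ_max) = sqrt((67 + sqrt(1989))/2) ≈ 7.4699.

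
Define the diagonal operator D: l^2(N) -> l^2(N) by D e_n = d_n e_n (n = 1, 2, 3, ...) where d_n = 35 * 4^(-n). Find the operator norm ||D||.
||D|| = 35/4 (attained at n = 1)

For D diagonal, ||D|| = sup_n |d_n|. The sequence d_n = 35 * 4^(-n) is positive and strictly decreasing (ratio 4^(-1) < 1), so the supremum is d_1 = 35/4. Hence ||D|| = 35/4.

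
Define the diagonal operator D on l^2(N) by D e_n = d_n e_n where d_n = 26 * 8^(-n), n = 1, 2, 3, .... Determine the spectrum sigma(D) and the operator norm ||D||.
sigma(D) = {26 * 8^(-n) : n ≥ 1} ∪ {0}; ||D|| = 13/4

A bounded diagonal operator on l^2 with diagonal entries d_n has spectrum equal to the closure of {d_n : n ≥ 1}: every d_n is an eigenvalue (with eigenvector e_n), so {d_n} ⊂ sigma(D); the spectrum is closed, so its closure is too; and for lambda not in the closure, (D - lambda I) has bounded inverse (the diagonal entries 1/(d_n - lambda) are bounded). For our sequence d_n = 26 * 8^(-n), n = 1, 2, 3, ...:
  - {d_n} = {26 * 8^(-n) : n ≥ 1}; the only limit point is 0
  - closure = {26 * 8^(-n) : n ≥ 1} ∪ {0}
For the norm: a diagonal operator has ||D|| = sup_n |d_n|. Here d_n = 26 * 8^(-n) is positive and decreasing, so sup_n |d_n| = d_1 = 26/8 = 13/4. So ||D|| = 13/4.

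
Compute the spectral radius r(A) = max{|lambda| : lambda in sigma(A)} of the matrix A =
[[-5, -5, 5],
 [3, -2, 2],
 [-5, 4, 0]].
r(A) ≈ 7.5678

The eigenvalues of A are the roots of its characteristic polynomial. With M = A (coefficients from the trace, the sum of principal 2x2 minors, and det A):
  p(λ) = det(λ I - M) = λ^3 + 7λ^2 + 42λ - 100.
No integer candidate from the rational root theorem (±divisors of 100) is a root, so the roots are irrational. The cubic discriminant is Δ = -871916 < 0, so there is one real root and a complex-conjugate pair. p(1) = -50 and p(2) = 20 have opposite signs, so a root lies in (1, 2); Newton's method refines it to λ ≈ 1.7461. Dividing out (λ - (1.7461)) leaves approximately λ^2 + 8.7461λ + 57.2713. For λ^2 + 8.7461λ + 57.2713 the discriminant is -152.5914. It is negative, so the remaining roots are the complex-conjugate pair λ ≈ -4.373 ± 6.1764i. Their product equals the constant term, so |λ|^2 ≈ 57.2713 and |λ| ≈ 7.5678.
Thus the eigenvalues (to 4 decimals) are 1.7461 (modulus 1.7461); -4.373 ± 6.1764i (modulus 7.5678). The spectral radius is the largest modulus: r(A) ≈ 7.5678. (Cross-check: r(A) ≤ ||A||_2 ≈ 8.7054; equality holds whenever A is normal, though it can also hold for some non-normal A.)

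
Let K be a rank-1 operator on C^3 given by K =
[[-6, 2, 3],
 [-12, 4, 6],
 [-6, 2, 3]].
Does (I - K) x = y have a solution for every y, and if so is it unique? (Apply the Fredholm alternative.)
(I - K) is singular (det(I - K) = 0, i.e. 1 ∈ sigma(K)). (I - K) x = y is solvable iff y ⊥ ker((I - K)^*) = span{(-6, 2, 3)}, i.e. iff -6y_1 + 2y_2 + 3y_3 = 0. When solvable, the solutions are x = y + c·(1, 2, 1), c arbitrary (ker(I - K) = span{(1, 2, 1)}, dimension 1).

K has rank 1, so it is an outer product K = u v^T: every row of K is a multiple of one row vector. Reading off the entries, u = (1, 2, 1) and v = (-6, 2, 3) (row i of K equals u_i·v^T). A rank-one matrix u v^T satisfies K u = u (v·u) and kills the (2)-dimensional subspace v^⊥, so its characteristic polynomial is lambda^2 (lambda - v·u) with v·u = tr K = 1. Hence the eigenvalues of I - K are 1 (multiplicity 2) and 1 - (1) = 0, so det(I - K) = 0. (Direct check: I - K =
[[7, -2, -3],
 [12, -3, -6],
 [6, -2, -2]]
has determinant 0.) So 1 is an eigenvalue of K and (I - K) is not invertible. The finite-dimensional Fredholm alternative says: either (I - K) is invertible, or ker(I - K) ≠ {0} and then range(I - K) = ker((I - K)^*)^⊥, with dim ker(I - K) = dim ker((I - K)^*). We are in the second case, so we need both kernels. Kernel of I - K: (I - K) u = u - u (v·u) = u - u = 0, so ker(I - K) = span{u} = span{(1, 2, 1)} (it is exactly 1-dimensional because rank(I - K) = 2). Kernel of the adjoint: K is real, so (I - K)^* = I - K^T = I - v u^T, and (I - v u^T) v = v - v (u·v) = 0; hence ker((I - K)^*) = span{v} = span{(-6, 2, 3)}. Therefore (I - K) x = y is solvable iff <y, v> = 0, i.e. iff -6y_1 + 2y_2 + 3y_3 = 0. When this holds, K y = u (v·y) = 0, so (I - K) y = y and x = y is a particular solution; the full solution set is the line x = y + c·u = y + c·(1, 2, 1), c ∈ C.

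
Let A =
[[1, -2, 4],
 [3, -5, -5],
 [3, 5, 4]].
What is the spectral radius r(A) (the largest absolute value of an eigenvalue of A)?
r(A) ≈ 5.754

The eigenvalues of A are the roots of its characteristic polynomial. With M = A (coefficients from the trace, the sum of principal 2x2 minors, and det A):
  p(λ) = det(λ I - M) = λ^3 - 2λ - 179.
No integer candidate from the rational root theorem (±divisors of 179) is a root, so the roots are irrational. The cubic discriminant is Δ = -865075 < 0, so there is one real root and a complex-conjugate pair. p(5) = -64 and p(6) = 25 have opposite signs, so a root lies in (5, 6); Newton's method refines it to λ ≈ 5.754. Dividing out (λ - (5.754)) leaves approximately λ^2 + 5.754λ + 31.1087. For λ^2 + 5.754λ + 31.1087 the discriminant is -91.3261. It is negative, so the remaining roots are the complex-conjugate pair λ ≈ -2.877 ± 4.7782i. Their product equals the constant term, so |λ|^2 ≈ 31.1087 and |λ| ≈ 5.5775.
Thus the eigenvalues (to 4 decimals) are 5.754 (modulus 5.754); -2.877 ± 4.7782i (modulus 5.5775). The spectral radius is the largest modulus: r(A) ≈ 5.754. (Cross-check: r(A) ≤ ||A||_2 ≈ 9.6196; equality holds whenever A is normal, though it can also hold for some non-normal A.)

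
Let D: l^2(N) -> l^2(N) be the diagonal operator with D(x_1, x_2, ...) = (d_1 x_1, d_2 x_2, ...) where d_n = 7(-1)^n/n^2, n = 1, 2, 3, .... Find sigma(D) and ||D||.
sigma(D) = {7(-1)^n/n^2 : n ≥ 1} ∪ {0}; ||D|| = 7

A bounded diagonal operator on l^2 with diagonal entries d_n has spectrum equal to the closure of {d_n : n ≥ 1}: every d_n is an eigenvalue (with eigenvector e_n), so {d_n} ⊂ sigma(D); the spectrum is closed, so its closure is too; and for lambda not in the closure, (D - lambda I) has bounded inverse (the diagonal entries 1/(d_n - lambda) are bounded). For our sequence d_n = 7(-1)^n/n^2, n = 1, 2, 3, ...:
  - {d_n} = {7(-1)^n/n^2 : n ≥ 1}; the only limit point is 0
  - closure = {7(-1)^n/n^2 : n ≥ 1} ∪ {0}
For the norm: a diagonal operator has ||D|| = sup_n |d_n|. Here |d_n| = 7/n^2 is decreasing, so sup_n |d_n| = |d_1| = 7. So ||D|| = 7.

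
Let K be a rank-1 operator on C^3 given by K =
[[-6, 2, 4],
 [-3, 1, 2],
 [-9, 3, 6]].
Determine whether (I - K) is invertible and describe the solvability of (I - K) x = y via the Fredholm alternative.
(I - K) is singular (det(I - K) = 0, i.e. 1 ∈ sigma(K)). (I - K) x = y is solvable iff y ⊥ ker((I - K)^*) = span{(-3, 1, 2)}, i.e. iff -3y_1 + y_2 + 2y_3 = 0. When solvable, the solutions are x = y + c·(2, 1, 3), c arbitrary (ker(I - K) = span{(2, 1, 3)}, dimension 1).

K has rank 1, so it is an outer product K = u v^T: every row of K is a multiple of one row vector. Reading off the entries, u = (2, 1, 3) and v = (-3, 1, 2) (row i of K equals u_i·v^T). A rank-one matrix u v^T satisfies K u = u (v·u) and kills the (2)-dimensional subspace v^⊥, so its characteristic polynomial is lambda^2 (lambda - v·u) with v·u = tr K = 1. Hence the eigenvalues of I - K are 1 (multiplicity 2) and 1 - (1) = 0, so det(I - K) = 0. (Direct check: I - K =
[[7, -2, -4],
 [3, 0, -2],
 [9, -3, -5]]
has determinant 0.) So 1 is an eigenvalue of K and (I - K) is not invertible. The finite-dimensional Fredholm alternative says: either (I - K) is invertible, or ker(I - K) ≠ {0} and then range(I - K) = ker((I - K)^*)^⊥, with dim ker(I - K) = dim ker((I - K)^*). We are in the second case, so we need both kernels. Kernel of I - K: (I - K) u = u - u (v·u) = u - u = 0, so ker(I - K) = span{u} = span{(2, 1, 3)} (it is exactly 1-dimensional because rank(I - K) = 2). Kernel of the adjoint: K is real, so (I - K)^* = I - K^T = I - v u^T, and (I - v u^T) v = v - v (u·v) = 0; hence ker((I - K)^*) = span{v} = span{(-3, 1, 2)}. Therefore (I - K) x = y is solvable iff <y, v> = 0, i.e. iff -3y_1 + y_2 + 2y_3 = 0. When this holds, K y = u (v·y) = 0, so (I - K) y = y and x = y is a particular solution; the full solution set is the line x = y + c·u = y + c·(2, 1, 3), c ∈ C.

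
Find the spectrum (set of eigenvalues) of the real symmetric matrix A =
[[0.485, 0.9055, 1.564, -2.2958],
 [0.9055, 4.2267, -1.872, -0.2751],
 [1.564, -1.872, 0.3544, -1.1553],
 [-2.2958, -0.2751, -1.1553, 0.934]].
sigma(A) ≈ {-2, -1, 4, 5}

A is real symmetric, so its spectrum consists of real eigenvalues. Expanding the characteristic polynomial of the displayed matrix gives
  det(λ I - A) = p(λ) = λ^4 + (-6)λ^3 + (-5)λ^2 + (42.0017)λ + (40.0017).
Solving p(λ) = 0 yields eigenvalues ≈ -2, -1, 4, 5. (A is shown rounded to 4 decimals, so these recover the underlying integer eigenvalues to within that precision.)
Verification: the trace of A = 6 equals the sum of eigenvalues 6, and det(A) ≈ 40.0017 matches the eigenvalue product 40.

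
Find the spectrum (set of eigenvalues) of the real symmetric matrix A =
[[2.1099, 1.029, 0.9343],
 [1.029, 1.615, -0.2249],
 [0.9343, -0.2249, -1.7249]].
sigma(A) ≈ {-2, 1, 3}

A is real symmetric, so its spectrum consists of real eigenvalues. Expanding the characteristic polynomial of the displayed matrix gives
  det(λ I - A) = p(λ) = λ^3 + (-2)λ^2 + (-5)λ + (6).
Solving p(λ) = 0 yields eigenvalues ≈ -2, 1, 3. (A is shown rounded to 4 decimals, so these recover the underlying integer eigenvalues to within that precision.)
Verification: the trace of A = 2 equals the sum of eigenvalues 2, and det(A) ≈ -6.0001 matches the eigenvalue product -6.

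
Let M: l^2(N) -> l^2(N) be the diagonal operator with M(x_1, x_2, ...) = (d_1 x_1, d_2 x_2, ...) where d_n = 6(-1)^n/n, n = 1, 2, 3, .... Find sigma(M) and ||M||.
sigma(M) = {6(-1)^n/n : n ≥ 1} ∪ {0}; ||M|| = 6

A bounded diagonal operator on l^2 with diagonal entries d_n has spectrum equal to the closure of {d_n : n ≥ 1}: every d_n is an eigenvalue (with eigenvector e_n), so {d_n} ⊂ sigma(M); the spectrum is closed, so its closure is too; and for lambda not in the closure, (M - lambda I) has bounded inverse (the diagonal entries 1/(d_n - lambda) are bounded). For our sequence d_n = 6(-1)^n/n, n = 1, 2, 3, ...:
  - {d_n} = {6(-1)^n/n : n ≥ 1}; the only limit point is 0
  - closure = {6(-1)^n/n : n ≥ 1} ∪ {0}
For the norm: a diagonal operator has ||M|| = sup_n |d_n|. Here |d_n| = 6/n is decreasing, so sup_n |d_n| = |d_1| = 6. So ||M|| = 6.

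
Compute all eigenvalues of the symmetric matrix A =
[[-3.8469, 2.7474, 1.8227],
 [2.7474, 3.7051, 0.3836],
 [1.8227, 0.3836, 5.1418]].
sigma(A) ≈ {-5, 4, 6}

A is real symmetric, so its spectrum consists of real eigenvalues. Expanding the characteristic polynomial of the displayed matrix gives
  det(λ I - A) = p(λ) = λ^3 + (-5)λ^2 + (-26)λ + (120).
Solving p(λ) = 0 yields eigenvalues ≈ -5, 4, 6. (A is shown rounded to 4 decimals, so these recover the underlying integer eigenvalues to within that precision.)
Verification: the trace of A = 5 equals the sum of eigenvalues 5, and det(A) ≈ -119.9995 matches the eigenvalue product -120.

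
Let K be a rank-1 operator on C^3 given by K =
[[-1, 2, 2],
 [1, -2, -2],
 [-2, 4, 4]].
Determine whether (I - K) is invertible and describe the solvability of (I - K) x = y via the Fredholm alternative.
(I - K) is singular (det(I - K) = 0, i.e. 1 ∈ sigma(K)). (I - K) x = y is solvable iff y ⊥ ker((I - K)^*) = span{(-1, 2, 2)}, i.e. iff -y_1 + 2y_2 + 2y_3 = 0. When solvable, the solutions are x = y + c·(1, -1, 2), c arbitrary (ker(I - K) = span{(1, -1, 2)}, dimension 1).

K has rank 1, so it is an outer product K = u v^T: every row of K is a multiple of one row vector. Reading off the entries, u = (1, -1, 2) and v = (-1, 2, 2) (row i of K equals u_i·v^T). A rank-one matrix u v^T satisfies K u = u (v·u) and kills the (2)-dimensional subspace v^⊥, so its characteristic polynomial is lambda^2 (lambda - v·u) with v·u = tr K = 1. Hence the eigenvalues of I - K are 1 (multiplicity 2) and 1 - (1) = 0, so det(I - K) = 0. (Direct check: I - K =
[[2, -2, -2],
 [-1, 3, 2],
 [2, -4, -3]]
has determinant 0.) So 1 is an eigenvalue of K and (I - K) is not invertible. The finite-dimensional Fredholm alternative says: either (I - K) is invertible, or ker(I - K) ≠ {0} and then range(I - K) = ker((I - K)^*)^⊥, with dim ker(I - K) = dim ker((I - K)^*). We are in the second case, so we need both kernels. Kernel of I - K: (I - K) u = u - u (v·u) = u - u = 0, so ker(I - K) = span{u} = span{(1, -1, 2)} (it is exactly 1-dimensional because rank(I - K) = 2). Kernel of the adjoint: K is real, so (I - K)^* = I - K^T = I - v u^T, and (I - v u^T) v = v - v (u·v) = 0; hence ker((I - K)^*) = span{v} = span{(-1, 2, 2)}. Therefore (I - K) x = y is solvable iff <y, v> = 0, i.e. iff -y_1 + 2y_2 + 2y_3 = 0. When this holds, K y = u (v·y) = 0, so (I - K) y = y and x = y is a particular solution; the full solution set is the line x = y + c·u = y + c·(1, -1, 2), c ∈ C.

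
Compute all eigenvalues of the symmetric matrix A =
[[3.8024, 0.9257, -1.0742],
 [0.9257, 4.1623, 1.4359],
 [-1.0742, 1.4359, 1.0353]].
sigma(A) ≈ {0, 4, 5}

A is real symmetric, so its spectrum consists of real eigenvalues. Expanding the characteristic polynomial of the displayed matrix gives
  det(λ I - A) = p(λ) = λ^3 + (-9)λ^2 + (20)λ + (0).
Solving p(λ) = 0 yields eigenvalues ≈ 0, 4, 5. (A is shown rounded to 4 decimals, so these recover the underlying integer eigenvalues to within that precision.)
Verification: the trace of A = 9 equals the sum of eigenvalues 9, and det(A) ≈ -0.0002 matches the eigenvalue product 0.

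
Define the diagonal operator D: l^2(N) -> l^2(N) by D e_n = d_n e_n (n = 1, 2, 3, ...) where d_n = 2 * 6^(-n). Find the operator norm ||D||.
||D|| = 1/3 (attained at n = 1)

For D diagonal, ||D|| = sup_n |d_n|. The sequence d_n = 2 * 6^(-n) is positive and strictly decreasing (ratio 6^(-1) < 1), so the supremum is d_1 = 2/6 = 1/3. Hence ||D|| = 1/3.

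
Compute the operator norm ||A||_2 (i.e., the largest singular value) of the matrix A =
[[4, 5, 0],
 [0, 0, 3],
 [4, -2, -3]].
||A||_2 ≈ 6.6234 (= sqrt(largest eigenvalue of A^T A))

||A||_2 = sigma_max(A) = sqrt(lambda_max(A^T A)). Form the symmetric matrix M = A^T A =
[[32, 12, -12],
 [12, 29, 6],
 [-12, 6, 18]].
Its characteristic polynomial (trace, sum of principal 2x2 minors, determinant of M give the coefficients) is
  p(λ) = det(λ I - M) = λ^3 - 79λ^2 + 1702λ - 7056.
No integer candidate from the rational root theorem (±divisors of 7056) is a root, so the roots are irrational. The cubic discriminant is Δ = 174968388 > 0, so there are three distinct real roots. p(5) = -396 and p(6) = 528 have opposite signs, so a root lies in (5, 6); Newton's method refines it to λ ≈ 5.4122. p(29) = 252 and p(30) = -96 have opposite signs, so a root lies in (29, 30); Newton's method refines it to λ ≈ 29.7185. p(43) = -434 and p(44) = 72 have opposite signs, so a root lies in (43, 44); Newton's method refines it to λ ≈ 43.8694. Check (Vieta): the three roots sum to 79, matching tr M = 79.
So the eigenvalues of A^T A are ≈ 5.4122, 29.7185, 43.8694 (all ≥ 0, as they must be for A^T A). The largest is λ_max ≈ 43.8694, hence ||A||_2 = sqrt(λ_max) ≈ 6.6234.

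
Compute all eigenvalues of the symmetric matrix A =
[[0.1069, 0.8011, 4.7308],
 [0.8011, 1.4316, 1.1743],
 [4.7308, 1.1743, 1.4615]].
sigma(A) ≈ {-4, 1, 6}

A is real symmetric, so its spectrum consists of real eigenvalues. Expanding the characteristic polynomial of the displayed matrix gives
  det(λ I - A) = p(λ) = λ^3 + (-3)λ^2 + (-22)λ + (24).
Solving p(λ) = 0 yields eigenvalues ≈ -4, 1, 6. (A is shown rounded to 4 decimals, so these recover the underlying integer eigenvalues to within that precision.)
Verification: the trace of A = 3 equals the sum of eigenvalues 3, and det(A) ≈ -24.0007 matches the eigenvalue product -24.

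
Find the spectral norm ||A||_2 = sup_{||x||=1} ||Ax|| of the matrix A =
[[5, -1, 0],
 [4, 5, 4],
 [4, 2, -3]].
||A||_2 ≈ 8.5176 (= sqrt(largest eigenvalue of A^T A))

||A||_2 = sigma_max(A) = sqrt(lambda_max(A^T A)). Form the symmetric matrix M = A^T A =
[[57, 23, 4],
 [23, 30, 14],
 [4, 14, 25]].
Its characteristic polynomial (trace, sum of principal 2x2 minors, determinant of M give the coefficients) is
  p(λ) = det(λ I - M) = λ^3 - 112λ^2 + 3144λ - 20449.
No integer candidate from the rational root theorem (±divisors of 20449) is a root, so the roots are irrational. The cubic discriminant is Δ = 3087813029 > 0, so there are three distinct real roots. p(9) = -496 and p(10) = 791 have opposite signs, so a root lies in (9, 10); Newton's method refines it to λ ≈ 9.3702. p(30) = 71 and p(31) = -826 have opposite signs, so a root lies in (30, 31); Newton's method refines it to λ ≈ 30.0809. p(72) = -1441 and p(73) = 1232 have opposite signs, so a root lies in (72, 73); Newton's method refines it to λ ≈ 72.5489. Check (Vieta): the three roots sum to 112, matching tr M = 112.
So the eigenvalues of A^T A are ≈ 9.3702, 30.0809, 72.5489 (all ≥ 0, as they must be for A^T A). The largest is λ_max ≈ 72.5489, hence ||A||_2 = sqrt(λ_max) ≈ 8.5176.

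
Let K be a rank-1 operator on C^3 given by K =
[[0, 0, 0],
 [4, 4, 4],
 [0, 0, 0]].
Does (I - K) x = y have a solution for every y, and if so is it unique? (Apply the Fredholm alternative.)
(I - K) is invertible (det(I - K) = -3 ≠ 0), so for every y in C^3 the equation (I - K) x = y has a unique solution.

K has rank 1, so it is an outer product K = u v^T: every row of K is a multiple of one row vector. Reading off the entries, u = (0, 2, 0) and v = (2, 2, 2) (row i of K equals u_i·v^T). A rank-one matrix u v^T satisfies K u = u (v·u) and kills the (2)-dimensional subspace v^⊥, so its characteristic polynomial is lambda^2 (lambda - v·u) with v·u = tr K = 4. Hence the eigenvalues of I - K are 1 (multiplicity 2) and 1 - (4) = -3, so det(I - K) = -3. (Direct check: I - K =
[[1, 0, 0],
 [-4, -3, -4],
 [0, 0, 1]]
has determinant -3.) The finite-dimensional Fredholm alternative says: either (I - K) is invertible, or ker(I - K) ≠ {0} and then range(I - K) = ker((I - K)^*)^⊥, with dim ker(I - K) = dim ker((I - K)^*). Since det(I - K) ≠ 0, 1 is not an eigenvalue of K and ker(I - K) = {0}, so we are in the first case: for every y there is a unique x = (I - K)^(-1) y. Explicitly, by the Sherman–Morrison formula, (I - u v^T)^(-1) = I + u v^T/(1 - v·u), i.e. (I - K)^(-1) = I + K/(-3).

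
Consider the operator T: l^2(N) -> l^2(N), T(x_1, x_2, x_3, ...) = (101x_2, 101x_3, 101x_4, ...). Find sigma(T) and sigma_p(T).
sigma(T) = closed disk {z in C : |z| ≤ 101}; sigma_p(T) = open disk {z in C : |z| < 101}

Note T = 101·V where V is the unit left shift (V x)_k = x_{k+1}; so sigma(T) = 101·sigma(V) and ||T|| = 101||V||. ||T x||^2 = 10201sum_{k≥2} |x_k|^2 ≤ 10201||x||^2, with equality on {x : x_1 = 0}, so ||T|| = 101. For any lambda with |lambda| < 101, set r = lambda/101 (|r| < 1); the vector x = (1, r, r^2, ...) is in l^2 and satisfies T x = 101(r, r^2, ...) = lambda x, so lambda is an eigenvalue. On the boundary |lambda| = 101 the geometric series diverges, so no l^2 eigenvector exists, but these lambda lie in the approximate point spectrum. Hence sigma(T) is the closed disk of radius 101 and sigma_p(T) is the open disk.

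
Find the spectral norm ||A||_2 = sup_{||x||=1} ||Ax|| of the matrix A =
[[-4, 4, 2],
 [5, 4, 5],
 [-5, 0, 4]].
||A||_2 ≈ 8.2017 (= sqrt(largest eigenvalue of A^T A))

||A||_2 = sigma_max(A) = sqrt(lambda_max(A^T A)). Form the symmetric matrix M = A^T A =
[[66, 4, -3],
 [4, 32, 28],
 [-3, 28, 45]].
Its characteristic polynomial (trace, sum of principal 2x2 minors, determinant of M give the coefficients) is
  p(λ) = det(λ I - M) = λ^3 - 143λ^2 + 5713λ - 41616.
No integer candidate from the rational root theorem (±divisors of 41616) is a root, so the roots are irrational. The cubic discriminant is Δ = 7919325 > 0, so there are three distinct real roots. p(9) = -1053 and p(10) = 2214 have opposite signs, so a root lies in (9, 10); Newton's method refines it to λ ≈ 9.3147. p(66) = 30 and p(67) = -9 have opposite signs, so a root lies in (66, 67); Newton's method refines it to λ ≈ 66.4174. p(67) = -9 and p(68) = 68 have opposite signs, so a root lies in (67, 68); Newton's method refines it to λ ≈ 67.2678. Check (Vieta): the three roots sum to 143, matching tr M = 143.
So the eigenvalues of A^T A are ≈ 9.3147, 66.4174, 67.2678 (all ≥ 0, as they must be for A^T A). The largest is λ_max ≈ 67.2678, hence ||A||_2 = sqrt(λ_max) ≈ 8.2017.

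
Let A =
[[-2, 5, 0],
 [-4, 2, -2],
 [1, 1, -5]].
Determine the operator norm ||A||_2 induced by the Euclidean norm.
||A||_2 ≈ 6.8911 (= sqrt(largest eigenvalue of A^T A))

||A||_2 = sigma_max(A) = sqrt(lambda_max(A^T A)). Form the symmetric matrix M = A^T A =
[[21, -17, 3],
 [-17, 30, -9],
 [3, -9, 29]].
Its characteristic polynomial (trace, sum of principal 2x2 minors, determinant of M give the coefficients) is
  p(λ) = det(λ I - M) = λ^3 - 80λ^2 + 1730λ - 8836.
No integer candidate from the rational root theorem (±divisors of 8836) is a root, so the roots are irrational. The cubic discriminant is Δ = 251785008 > 0, so there are three distinct real roots. p(7) = -303 and p(8) = 396 have opposite signs, so a root lies in (7, 8); Newton's method refines it to λ ≈ 7.4135. p(25) = 39 and p(26) = -360 have opposite signs, so a root lies in (25, 26); Newton's method refines it to λ ≈ 25.0986. p(47) = -423 and p(48) = 476 have opposite signs, so a root lies in (47, 48); Newton's method refines it to λ ≈ 47.4879. Check (Vieta): the three roots sum to 80, matching tr M = 80.
So the eigenvalues of A^T A are ≈ 7.4135, 25.0986, 47.4879 (all ≥ 0, as they must be for A^T A). The largest is λ_max ≈ 47.4879, hence ||A||_2 = sqrt(λ_max) ≈ 6.8911.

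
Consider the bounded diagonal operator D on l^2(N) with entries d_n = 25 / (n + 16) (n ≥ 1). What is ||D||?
||D|| = 25/17 (attained at n = 1)

For D diagonal, ||D|| = sup_n |d_n| = sup_n 25/(n + 16). This is positive and strictly decreasing in n, so the supremum is attained at n = 1: d_1 = 25/(1 + 16) = 25/17. Hence ||D|| = 25/17.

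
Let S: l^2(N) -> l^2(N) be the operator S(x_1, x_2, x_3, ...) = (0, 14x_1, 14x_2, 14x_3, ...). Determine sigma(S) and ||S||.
sigma(S) = closed disk {z in C : |z| ≤ 14}; ||S|| = 14

Note S = 14·U where U is the unit right shift (U x)_k = x_{k-1} (with x_0 := 0); so ||S|| = 14||U|| and sigma(S) = 14·sigma(U). ||S x||^2 = sum_{k≥1} |14x_k|^2 = 196||x||^2, so ||S|| = 14 and sigma(S) ⊂ {|z| ≤ 14}. For any |lambda| < 14, the equation (S - lambda I) x = 0 forces x_1 = 0, then 14x_k = lambda x_{k+1} ⇒ x = 0, so S has no eigenvalues. But (S - lambda I) is not surjective for |lambda| < 14: solving (S - lambda I) x = e_1 would require x_n proportional to (lambda/14)^(-n), which is not in l^2. So every |lambda| < 14 lies in the residual spectrum. The boundary |lambda| = 14 is in the approximate point spectrum (the spectrum is closed). Hence sigma(S) is the closed disk of radius 14.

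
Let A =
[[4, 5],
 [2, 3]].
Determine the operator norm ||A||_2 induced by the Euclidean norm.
||A||_2 = sqrt((54 + sqrt(2900))/2) ≈ 7.3434 (= sqrt(largest eigenvalue of A^T A))

||A||_2 = sigma_max(A) = sqrt(lambda_max(A^T A)). Form the symmetric matrix M = A^T A =
[[20, 26],
 [26, 34]].
Its characteristic polynomial (trace, determinant of M give the coefficients) is
  p(λ) = det(λ I - M) = λ^2 - 54λ + 4.
For λ^2 - 54λ + 4 the discriminant is 2900. It is nonnegative but not a perfect square, so the roots are real and irrational: λ = (54 ± sqrt(2900))/2 ≈ 53.9258, 0.0742.
So the eigenvalues of A^T A are ≈ 0.0742, 53.9258 (all ≥ 0, as they must be for A^T A). The largest is λ_max = (54 + sqrt(2900))/2 ≈ 53.9258, hence ||A||_2 = sqrt(λ_max) = sqrt((54 + sqrt(2900))/2) ≈ 7.3434.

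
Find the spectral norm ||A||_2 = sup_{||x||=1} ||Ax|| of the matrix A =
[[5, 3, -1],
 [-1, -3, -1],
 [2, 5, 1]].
||A||_2 ≈ 8.0845 (= sqrt(largest eigenvalue of A^T A))

||A||_2 = sigma_max(A) = sqrt(lambda_max(A^T A)). Form the symmetric matrix M = A^T A =
[[30, 28, -2],
 [28, 43, 5],
 [-2, 5, 3]].
Its characteristic polynomial (trace, sum of principal 2x2 minors, determinant of M give the coefficients) is
  p(λ) = det(λ I - M) = λ^3 - 76λ^2 + 696λ - 36.
No integer candidate from the rational root theorem (±divisors of 36) is a root, so the roots are irrational. The cubic discriminant is Δ = 1420401744 > 0, so there are three distinct real roots. p(0) = -36 and p(1) = 585 have opposite signs, so a root lies in (0, 1); Newton's method refines it to λ ≈ 0.052. p(10) = 324 and p(11) = -245 have opposite signs, so a root lies in (10, 11); Newton's method refines it to λ ≈ 10.5883. p(65) = -1271 and p(66) = 2340 have opposite signs, so a root lies in (65, 66); Newton's method refines it to λ ≈ 65.3597. Check (Vieta): the three roots sum to 76, matching tr M = 76.
So the eigenvalues of A^T A are ≈ 0.052, 10.5883, 65.3597 (all ≥ 0, as they must be for A^T A). The largest is λ_max ≈ 65.3597, hence ||A||_2 = sqrt(λ_max) ≈ 8.0845.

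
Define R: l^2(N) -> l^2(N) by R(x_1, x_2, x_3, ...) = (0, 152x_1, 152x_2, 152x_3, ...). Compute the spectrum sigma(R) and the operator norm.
sigma(R) = closed disk {z in C : |z| ≤ 152}; ||R|| = 152

Note R = 152·U where U is the unit right shift (U x)_k = x_{k-1} (with x_0 := 0); so ||R|| = 152||U|| and sigma(R) = 152·sigma(U). ||R x||^2 = sum_{k≥1} |152x_k|^2 = 23104||x||^2, so ||R|| = 152 and sigma(R) ⊂ {|z| ≤ 152}. For any |lambda| < 152, the equation (R - lambda I) x = 0 forces x_1 = 0, then 152x_k = lambda x_{k+1} ⇒ x = 0, so R has no eigenvalues. But (R - lambda I) is not surjective for |lambda| < 152: solving (R - lambda I) x = e_1 would require x_n proportional to (lambda/152)^(-n), which is not in l^2. So every |lambda| < 152 lies in the residual spectrum. The boundary |lambda| = 152 is in the approximate point spectrum (the spectrum is closed). Hence sigma(R) is the closed disk of radius 152.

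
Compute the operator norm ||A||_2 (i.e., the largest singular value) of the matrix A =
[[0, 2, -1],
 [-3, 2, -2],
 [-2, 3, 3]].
||A||_2 ≈ 5.2494 (= sqrt(largest eigenvalue of A^T A))

||A||_2 = sigma_max(A) = sqrt(lambda_max(A^T A)). Form the symmetric matrix M = A^T A =
[[13, -12, 0],
 [-12, 17, 3],
 [0, 3, 14]].
Its characteristic polynomial (trace, sum of principal 2x2 minors, determinant of M give the coefficients) is
  p(λ) = det(λ I - M) = λ^3 - 44λ^2 + 488λ - 961.
No integer candidate from the rational root theorem (±divisors of 961) is a root, so the roots are irrational. The cubic discriminant is Δ = 15229989 > 0, so there are three distinct real roots. p(2) = -153 and p(3) = 134 have opposite signs, so a root lies in (2, 3); Newton's method refines it to λ ≈ 2.5013. p(13) = 144 and p(14) = -9 have opposite signs, so a root lies in (13, 14); Newton's method refines it to λ ≈ 13.9423. p(27) = -178 and p(28) = 159 have opposite signs, so a root lies in (27, 28); Newton's method refines it to λ ≈ 27.5564. Check (Vieta): the three roots sum to 44, matching tr M = 44.
So the eigenvalues of A^T A are ≈ 2.5013, 13.9423, 27.5564 (all ≥ 0, as they must be for A^T A). The largest is λ_max ≈ 27.5564, hence ||A||_2 = sqrt(λ_max) ≈ 5.2494.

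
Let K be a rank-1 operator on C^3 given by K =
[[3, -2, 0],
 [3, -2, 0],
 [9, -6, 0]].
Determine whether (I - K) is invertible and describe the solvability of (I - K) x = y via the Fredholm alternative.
(I - K) is singular (det(I - K) = 0, i.e. 1 ∈ sigma(K)). (I - K) x = y is solvable iff y ⊥ ker((I - K)^*) = span{(3, -2, 0)}, i.e. iff 3y_1 - 2y_2 = 0. When solvable, the solutions are x = y + c·(1, 1, 3), c arbitrary (ker(I - K) = span{(1, 1, 3)}, dimension 1).

K has rank 1, so it is an outer product K = u v^T: every row of K is a multiple of one row vector. Reading off the entries, u = (1, 1, 3) and v = (3, -2, 0) (row i of K equals u_i·v^T). A rank-one matrix u v^T satisfies K u = u (v·u) and kills the (2)-dimensional subspace v^⊥, so its characteristic polynomial is lambda^2 (lambda - v·u) with v·u = tr K = 1. Hence the eigenvalues of I - K are 1 (multiplicity 2) and 1 - (1) = 0, so det(I - K) = 0. (Direct check: I - K =
[[-2, 2, 0],
 [-3, 3, 0],
 [-9, 6, 1]]
has determinant 0.) So 1 is an eigenvalue of K and (I - K) is not invertible. The finite-dimensional Fredholm alternative says: either (I - K) is invertible, or ker(I - K) ≠ {0} and then range(I - K) = ker((I - K)^*)^⊥, with dim ker(I - K) = dim ker((I - K)^*). We are in the second case, so we need both kernels. Kernel of I - K: (I - K) u = u - u (v·u) = u - u = 0, so ker(I - K) = span{u} = span{(1, 1, 3)} (it is exactly 1-dimensional because rank(I - K) = 2). Kernel of the adjoint: K is real, so (I - K)^* = I - K^T = I - v u^T, and (I - v u^T) v = v - v (u·v) = 0; hence ker((I - K)^*) = span{v} = span{(3, -2, 0)}. Therefore (I - K) x = y is solvable iff <y, v> = 0, i.e. iff 3y_1 - 2y_2 = 0. When this holds, K y = u (v·y) = 0, so (I - K) y = y and x = y is a particular solution; the full solution set is the line x = y + c·u = y + c·(1, 1, 3), c ∈ C.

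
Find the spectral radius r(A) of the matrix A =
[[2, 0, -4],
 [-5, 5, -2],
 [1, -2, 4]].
r(A) ≈ 5.8541

The eigenvalues of A are the roots of its characteristic polynomial. With M = A (coefficients from the trace, the sum of principal 2x2 minors, and det A):
  p(λ) = det(λ I - M) = λ^3 - 11λ^2 + 38λ - 12.
No integer candidate from the rational root theorem (±divisors of 12) is a root, so the roots are irrational. The cubic discriminant is Δ = -22252 < 0, so there is one real root and a complex-conjugate pair. p(0) = -12 and p(1) = 16 have opposite signs, so a root lies in (0, 1); Newton's method refines it to λ ≈ 0.3502. Dividing out (λ - (0.3502)) leaves approximately λ^2 - 10.6498λ + 34.2709. For λ^2 - 10.6498λ + 34.2709 the discriminant is -23.6645. It is negative, so the remaining roots are the complex-conjugate pair λ ≈ 5.3249 ± 2.4323i. Their product equals the constant term, so |λ|^2 ≈ 34.2709 and |λ| ≈ 5.8541.
Thus the eigenvalues (to 4 decimals) are 0.3502 (modulus 0.3502); 5.3249 ± 2.4323i (modulus 5.8541). The spectral radius is the largest modulus: r(A) ≈ 5.8541. (Cross-check: r(A) ≤ ||A||_2 ≈ 8.1425; equality holds whenever A is normal, though it can also hold for some non-normal A.)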